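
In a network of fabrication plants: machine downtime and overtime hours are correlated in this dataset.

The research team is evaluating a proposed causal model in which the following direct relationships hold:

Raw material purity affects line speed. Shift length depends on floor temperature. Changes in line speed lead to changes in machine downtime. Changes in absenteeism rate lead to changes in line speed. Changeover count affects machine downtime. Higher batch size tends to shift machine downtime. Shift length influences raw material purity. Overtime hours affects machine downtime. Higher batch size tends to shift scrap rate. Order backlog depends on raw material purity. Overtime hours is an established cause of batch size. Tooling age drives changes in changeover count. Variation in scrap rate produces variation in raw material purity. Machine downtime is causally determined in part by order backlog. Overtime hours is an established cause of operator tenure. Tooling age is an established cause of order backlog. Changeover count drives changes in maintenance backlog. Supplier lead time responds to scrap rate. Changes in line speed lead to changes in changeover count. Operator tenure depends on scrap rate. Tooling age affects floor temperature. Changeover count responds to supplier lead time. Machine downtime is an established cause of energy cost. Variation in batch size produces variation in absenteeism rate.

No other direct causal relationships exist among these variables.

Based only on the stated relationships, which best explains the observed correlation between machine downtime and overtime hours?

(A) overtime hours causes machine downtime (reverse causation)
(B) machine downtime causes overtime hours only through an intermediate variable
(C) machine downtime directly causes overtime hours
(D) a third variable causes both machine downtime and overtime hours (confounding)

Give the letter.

A

The stated link runs overtime hours → machine downtime; machine downtime has no causal path to overtime hours. No variable causes both, so confounding is ruled out. The correlation reflects reverse causation.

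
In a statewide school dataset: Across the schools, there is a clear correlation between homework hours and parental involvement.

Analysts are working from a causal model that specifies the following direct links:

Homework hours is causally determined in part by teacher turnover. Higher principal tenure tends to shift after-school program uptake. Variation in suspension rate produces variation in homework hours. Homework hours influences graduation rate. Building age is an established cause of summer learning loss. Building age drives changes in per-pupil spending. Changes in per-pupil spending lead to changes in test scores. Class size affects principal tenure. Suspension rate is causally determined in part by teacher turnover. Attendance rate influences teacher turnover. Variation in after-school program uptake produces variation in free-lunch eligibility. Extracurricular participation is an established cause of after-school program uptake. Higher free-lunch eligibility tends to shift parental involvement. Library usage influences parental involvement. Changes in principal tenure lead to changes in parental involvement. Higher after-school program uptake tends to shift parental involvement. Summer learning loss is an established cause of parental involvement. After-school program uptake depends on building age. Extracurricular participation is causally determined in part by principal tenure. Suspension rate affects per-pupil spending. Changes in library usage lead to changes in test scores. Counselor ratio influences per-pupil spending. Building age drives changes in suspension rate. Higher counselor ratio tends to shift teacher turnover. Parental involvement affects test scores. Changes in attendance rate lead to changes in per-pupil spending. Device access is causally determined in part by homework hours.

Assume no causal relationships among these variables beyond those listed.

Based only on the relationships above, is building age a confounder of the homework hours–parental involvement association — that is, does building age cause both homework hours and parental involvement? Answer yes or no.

yes

Building age has a causal path to homework hours (building age → suspension rate → homework hours) and to parental involvement (building age → after-school program uptake → parental involvement), so it is a common cause of both — a confounder.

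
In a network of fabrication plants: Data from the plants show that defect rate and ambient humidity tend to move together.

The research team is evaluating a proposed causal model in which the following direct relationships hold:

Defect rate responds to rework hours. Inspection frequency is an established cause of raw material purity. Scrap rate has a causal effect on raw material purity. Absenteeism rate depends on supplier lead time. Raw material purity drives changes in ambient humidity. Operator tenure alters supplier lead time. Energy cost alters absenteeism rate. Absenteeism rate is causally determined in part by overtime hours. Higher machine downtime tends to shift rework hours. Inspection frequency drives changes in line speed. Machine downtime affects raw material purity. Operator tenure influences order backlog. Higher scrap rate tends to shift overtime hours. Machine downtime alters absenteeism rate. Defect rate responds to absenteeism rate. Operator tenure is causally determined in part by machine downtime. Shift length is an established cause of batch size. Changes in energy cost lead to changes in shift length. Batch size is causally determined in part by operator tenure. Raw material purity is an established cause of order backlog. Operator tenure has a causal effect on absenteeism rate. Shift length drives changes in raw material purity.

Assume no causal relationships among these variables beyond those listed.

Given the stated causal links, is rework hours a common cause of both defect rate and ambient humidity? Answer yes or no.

no

Rework hours has no stated causal path to ambient humidity. A confounder must cause both variables, so rework hours does not qualify.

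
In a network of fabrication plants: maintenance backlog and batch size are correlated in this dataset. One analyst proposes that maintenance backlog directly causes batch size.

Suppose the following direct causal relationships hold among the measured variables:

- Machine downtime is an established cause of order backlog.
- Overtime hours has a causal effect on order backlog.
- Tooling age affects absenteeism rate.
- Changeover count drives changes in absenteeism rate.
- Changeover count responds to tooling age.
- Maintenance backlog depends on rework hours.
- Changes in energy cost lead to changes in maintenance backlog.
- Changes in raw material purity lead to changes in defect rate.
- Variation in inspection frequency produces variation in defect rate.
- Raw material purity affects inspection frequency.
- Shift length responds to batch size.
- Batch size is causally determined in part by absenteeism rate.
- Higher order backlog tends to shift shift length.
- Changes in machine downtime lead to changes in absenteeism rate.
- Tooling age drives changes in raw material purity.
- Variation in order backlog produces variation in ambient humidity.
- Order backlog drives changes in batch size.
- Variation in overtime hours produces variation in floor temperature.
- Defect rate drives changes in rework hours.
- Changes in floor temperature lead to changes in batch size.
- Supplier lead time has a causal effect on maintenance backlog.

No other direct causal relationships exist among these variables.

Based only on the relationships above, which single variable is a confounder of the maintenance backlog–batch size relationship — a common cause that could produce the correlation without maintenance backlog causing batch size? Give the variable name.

tooling age

Tooling age has a causal path to maintenance backlog (tooling age → raw material purity → defect rate → rework hours → maintenance backlog) and a separate causal path to batch size (tooling age → absenteeism rate → batch size), so it is a common cause of both.
No stated relationship gives maintenance backlog a causal route to batch size, so the correlation is explained by the shared upstream cause rather than a direct effect.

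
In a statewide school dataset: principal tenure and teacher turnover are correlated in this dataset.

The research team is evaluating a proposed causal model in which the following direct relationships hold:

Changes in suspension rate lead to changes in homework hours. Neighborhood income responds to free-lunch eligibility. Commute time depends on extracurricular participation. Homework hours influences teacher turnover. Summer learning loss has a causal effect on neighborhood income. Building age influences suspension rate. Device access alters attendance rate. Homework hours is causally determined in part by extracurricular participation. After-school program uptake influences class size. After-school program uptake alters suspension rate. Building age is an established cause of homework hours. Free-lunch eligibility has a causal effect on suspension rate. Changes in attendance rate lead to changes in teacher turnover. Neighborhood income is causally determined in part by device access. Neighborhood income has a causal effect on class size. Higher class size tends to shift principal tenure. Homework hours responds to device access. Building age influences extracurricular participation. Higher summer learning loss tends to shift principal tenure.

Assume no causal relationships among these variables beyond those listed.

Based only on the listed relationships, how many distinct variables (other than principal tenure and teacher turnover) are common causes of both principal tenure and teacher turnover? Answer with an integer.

The common causes are: after-school program uptake (to principal tenure via after-school program uptake → class size → principal tenure; to teacher turnover via after-school program uptake → suspension rate → homework hours → teacher turnover); device access (to principal tenure via device access → neighborhood income → class size → principal tenure; to teacher turnover via device access → homework hours → teacher turnover); free-lunch eligibility (to principal tenure via free-lunch eligibility → neighborhood income → class size → principal tenure; to teacher turnover via free-lunch eligibility → suspension rate → homework hours → teacher turnover).
Every other variable lacks a causal path to at least one of principal tenure and teacher turnover.

3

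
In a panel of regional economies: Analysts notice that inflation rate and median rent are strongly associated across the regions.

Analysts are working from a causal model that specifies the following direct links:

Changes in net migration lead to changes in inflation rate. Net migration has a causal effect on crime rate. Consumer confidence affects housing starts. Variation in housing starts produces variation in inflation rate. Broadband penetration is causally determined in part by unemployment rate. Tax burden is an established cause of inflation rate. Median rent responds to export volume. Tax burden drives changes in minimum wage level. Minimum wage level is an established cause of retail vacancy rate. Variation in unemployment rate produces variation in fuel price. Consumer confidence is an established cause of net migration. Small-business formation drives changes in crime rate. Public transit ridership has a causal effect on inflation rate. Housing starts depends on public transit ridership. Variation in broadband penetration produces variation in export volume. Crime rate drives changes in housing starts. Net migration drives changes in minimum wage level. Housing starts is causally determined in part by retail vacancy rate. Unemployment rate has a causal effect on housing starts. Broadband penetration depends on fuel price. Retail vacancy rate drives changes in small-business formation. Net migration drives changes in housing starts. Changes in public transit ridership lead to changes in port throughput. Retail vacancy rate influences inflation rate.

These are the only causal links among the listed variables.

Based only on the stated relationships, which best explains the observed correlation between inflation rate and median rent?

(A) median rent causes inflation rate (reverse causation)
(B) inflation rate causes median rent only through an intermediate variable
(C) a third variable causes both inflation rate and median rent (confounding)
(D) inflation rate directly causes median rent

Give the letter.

Unemployment rate causes inflation rate (unemployment rate → housing starts → inflation rate) and median rent (unemployment rate → broadband penetration → export volume → median rent) — a common cause creating the correlation.
There is no stated path from inflation rate to median rent or from median rent to inflation rate, so neither direct nor reverse causation applies.

C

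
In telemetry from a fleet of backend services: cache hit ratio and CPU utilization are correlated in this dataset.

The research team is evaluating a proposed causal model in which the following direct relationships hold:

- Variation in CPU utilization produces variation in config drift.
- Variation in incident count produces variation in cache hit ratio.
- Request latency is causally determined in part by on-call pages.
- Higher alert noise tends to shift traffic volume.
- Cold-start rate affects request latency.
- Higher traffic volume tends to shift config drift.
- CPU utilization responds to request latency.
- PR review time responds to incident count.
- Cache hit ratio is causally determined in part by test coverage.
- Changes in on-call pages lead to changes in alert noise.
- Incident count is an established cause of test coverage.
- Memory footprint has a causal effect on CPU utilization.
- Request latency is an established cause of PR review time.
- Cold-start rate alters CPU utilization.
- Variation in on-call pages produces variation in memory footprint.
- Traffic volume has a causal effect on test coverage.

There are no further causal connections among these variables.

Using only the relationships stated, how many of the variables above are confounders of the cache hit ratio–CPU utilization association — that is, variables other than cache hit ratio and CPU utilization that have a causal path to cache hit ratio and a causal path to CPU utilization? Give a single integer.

1

The common causes are: on-call pages (to cache hit ratio via on-call pages → alert noise → traffic volume → test coverage → cache hit ratio; to CPU utilization via on-call pages → memory footprint → CPU utilization).
Every other variable lacks a causal path to at least one of cache hit ratio and CPU utilization.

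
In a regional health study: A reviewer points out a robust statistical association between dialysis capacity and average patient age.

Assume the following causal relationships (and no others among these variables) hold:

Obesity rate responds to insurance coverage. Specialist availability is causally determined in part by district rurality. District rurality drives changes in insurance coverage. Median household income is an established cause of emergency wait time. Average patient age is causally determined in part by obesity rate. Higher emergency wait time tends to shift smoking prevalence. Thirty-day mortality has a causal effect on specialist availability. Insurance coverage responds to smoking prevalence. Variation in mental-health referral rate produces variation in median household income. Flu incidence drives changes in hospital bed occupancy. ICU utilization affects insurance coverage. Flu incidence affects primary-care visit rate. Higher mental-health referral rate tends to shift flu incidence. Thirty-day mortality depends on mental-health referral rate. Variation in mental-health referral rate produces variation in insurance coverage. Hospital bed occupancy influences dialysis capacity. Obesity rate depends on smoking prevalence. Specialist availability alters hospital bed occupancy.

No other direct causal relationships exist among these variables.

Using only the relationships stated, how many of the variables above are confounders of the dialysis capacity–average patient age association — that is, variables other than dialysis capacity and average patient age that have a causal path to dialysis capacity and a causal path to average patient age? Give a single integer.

2

The common causes are: district rurality (to dialysis capacity via district rurality → specialist availability → hospital bed occupancy → dialysis capacity; to average patient age via district rurality → insurance coverage → obesity rate → average patient age); mental-health referral rate (to dialysis capacity via mental-health referral rate → flu incidence → hospital bed occupancy → dialysis capacity; to average patient age via mental-health referral rate → insurance coverage → obesity rate → average patient age).
Every other variable lacks a causal path to at least one of dialysis capacity and average patient age.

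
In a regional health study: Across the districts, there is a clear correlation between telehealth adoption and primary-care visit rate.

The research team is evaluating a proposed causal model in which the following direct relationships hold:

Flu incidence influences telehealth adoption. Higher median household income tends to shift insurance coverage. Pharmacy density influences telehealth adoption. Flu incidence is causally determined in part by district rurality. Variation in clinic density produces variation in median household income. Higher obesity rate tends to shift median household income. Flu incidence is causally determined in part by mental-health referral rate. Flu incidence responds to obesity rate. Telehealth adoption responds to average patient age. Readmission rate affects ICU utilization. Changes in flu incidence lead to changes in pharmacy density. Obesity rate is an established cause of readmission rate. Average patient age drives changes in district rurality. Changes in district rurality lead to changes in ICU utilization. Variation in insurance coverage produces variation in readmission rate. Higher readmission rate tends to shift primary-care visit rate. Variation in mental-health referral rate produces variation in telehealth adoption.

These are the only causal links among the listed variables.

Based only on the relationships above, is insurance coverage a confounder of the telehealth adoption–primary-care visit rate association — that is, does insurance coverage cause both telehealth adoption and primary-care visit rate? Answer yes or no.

no

Insurance coverage has no stated causal path to telehealth adoption. A confounder must cause both variables, so insurance coverage does not qualify.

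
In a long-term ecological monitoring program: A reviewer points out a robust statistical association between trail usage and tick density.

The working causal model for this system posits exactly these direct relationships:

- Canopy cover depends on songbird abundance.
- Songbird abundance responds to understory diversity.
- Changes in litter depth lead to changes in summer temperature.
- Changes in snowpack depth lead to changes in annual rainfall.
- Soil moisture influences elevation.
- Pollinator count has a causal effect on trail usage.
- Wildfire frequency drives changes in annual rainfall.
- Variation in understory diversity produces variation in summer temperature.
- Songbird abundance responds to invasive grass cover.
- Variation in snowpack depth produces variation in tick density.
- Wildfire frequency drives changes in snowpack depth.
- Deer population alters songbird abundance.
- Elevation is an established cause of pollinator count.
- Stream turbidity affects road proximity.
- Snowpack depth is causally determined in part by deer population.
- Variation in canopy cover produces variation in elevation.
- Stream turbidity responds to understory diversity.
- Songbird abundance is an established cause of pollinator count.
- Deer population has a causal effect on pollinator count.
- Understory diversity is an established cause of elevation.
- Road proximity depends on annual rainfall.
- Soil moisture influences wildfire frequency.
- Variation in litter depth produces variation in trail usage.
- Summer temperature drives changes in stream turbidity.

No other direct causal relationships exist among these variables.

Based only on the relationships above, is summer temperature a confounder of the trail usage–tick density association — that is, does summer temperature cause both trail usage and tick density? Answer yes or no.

no

Summer temperature has no stated causal path to either trail usage or tick density. A confounder must cause both variables, so summer temperature does not qualify.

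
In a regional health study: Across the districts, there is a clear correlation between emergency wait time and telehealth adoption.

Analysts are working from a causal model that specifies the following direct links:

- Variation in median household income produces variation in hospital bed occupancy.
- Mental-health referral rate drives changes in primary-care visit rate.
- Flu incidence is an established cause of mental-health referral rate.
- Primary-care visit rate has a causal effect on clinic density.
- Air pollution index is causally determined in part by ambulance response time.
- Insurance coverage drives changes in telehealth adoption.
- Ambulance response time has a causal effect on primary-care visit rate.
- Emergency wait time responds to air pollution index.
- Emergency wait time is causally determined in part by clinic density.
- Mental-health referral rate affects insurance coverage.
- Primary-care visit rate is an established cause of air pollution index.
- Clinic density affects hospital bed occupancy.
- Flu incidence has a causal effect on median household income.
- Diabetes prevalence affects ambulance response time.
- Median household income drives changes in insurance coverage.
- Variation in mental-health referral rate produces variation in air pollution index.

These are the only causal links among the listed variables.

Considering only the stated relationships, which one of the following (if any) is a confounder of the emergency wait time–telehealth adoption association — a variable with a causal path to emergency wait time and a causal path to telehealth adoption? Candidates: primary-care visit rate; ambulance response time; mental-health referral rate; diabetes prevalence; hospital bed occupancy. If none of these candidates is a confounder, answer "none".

Mental-health referral rate causes emergency wait time (mental-health referral rate → air pollution index → emergency wait time) and also causes telehealth adoption (mental-health referral rate → insurance coverage → telehealth adoption); it is a common cause of both.
Each of the other candidates lacks a causal path to at least one of emergency wait time and telehealth adoption, so they do not confound the relationship.

mental-health referral rate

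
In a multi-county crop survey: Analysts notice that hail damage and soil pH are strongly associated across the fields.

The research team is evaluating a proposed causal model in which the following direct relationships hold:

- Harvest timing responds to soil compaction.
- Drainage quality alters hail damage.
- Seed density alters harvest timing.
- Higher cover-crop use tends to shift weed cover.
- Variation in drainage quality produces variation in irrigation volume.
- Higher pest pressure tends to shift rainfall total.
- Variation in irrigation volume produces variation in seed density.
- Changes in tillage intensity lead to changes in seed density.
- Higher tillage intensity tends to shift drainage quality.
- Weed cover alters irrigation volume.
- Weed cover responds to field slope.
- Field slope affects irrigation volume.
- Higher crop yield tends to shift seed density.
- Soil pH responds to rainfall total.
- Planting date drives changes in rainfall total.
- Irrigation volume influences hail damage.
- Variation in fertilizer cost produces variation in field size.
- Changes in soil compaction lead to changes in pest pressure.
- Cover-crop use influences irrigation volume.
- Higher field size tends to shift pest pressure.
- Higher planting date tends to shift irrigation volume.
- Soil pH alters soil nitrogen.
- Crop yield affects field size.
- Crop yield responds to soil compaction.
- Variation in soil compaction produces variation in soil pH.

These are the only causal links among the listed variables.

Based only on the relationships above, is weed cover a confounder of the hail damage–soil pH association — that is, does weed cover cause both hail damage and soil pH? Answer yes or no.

Weed cover has no stated causal path to soil pH. A confounder must cause both variables, so weed cover does not qualify.

no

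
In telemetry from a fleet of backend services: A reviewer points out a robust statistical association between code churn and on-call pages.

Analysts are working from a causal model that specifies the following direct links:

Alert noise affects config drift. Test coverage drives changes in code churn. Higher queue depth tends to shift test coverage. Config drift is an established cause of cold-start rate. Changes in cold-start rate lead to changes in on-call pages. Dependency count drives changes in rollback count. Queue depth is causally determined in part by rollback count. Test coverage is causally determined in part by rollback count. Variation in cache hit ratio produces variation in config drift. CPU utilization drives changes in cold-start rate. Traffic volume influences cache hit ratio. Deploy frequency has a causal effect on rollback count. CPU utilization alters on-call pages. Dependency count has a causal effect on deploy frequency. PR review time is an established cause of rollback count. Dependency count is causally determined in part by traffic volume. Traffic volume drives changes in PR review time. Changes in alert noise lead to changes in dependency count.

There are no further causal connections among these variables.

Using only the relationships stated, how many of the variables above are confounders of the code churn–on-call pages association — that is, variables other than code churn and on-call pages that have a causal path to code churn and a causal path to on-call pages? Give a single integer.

The common causes are: alert noise (to code churn via alert noise → dependency count → rollback count → test coverage → code churn; to on-call pages via alert noise → config drift → cold-start rate → on-call pages); traffic volume (to code churn via traffic volume → dependency count → rollback count → test coverage → code churn; to on-call pages via traffic volume → cache hit ratio → config drift → cold-start rate → on-call pages).
Every other variable lacks a causal path to at least one of code churn and on-call pages.

2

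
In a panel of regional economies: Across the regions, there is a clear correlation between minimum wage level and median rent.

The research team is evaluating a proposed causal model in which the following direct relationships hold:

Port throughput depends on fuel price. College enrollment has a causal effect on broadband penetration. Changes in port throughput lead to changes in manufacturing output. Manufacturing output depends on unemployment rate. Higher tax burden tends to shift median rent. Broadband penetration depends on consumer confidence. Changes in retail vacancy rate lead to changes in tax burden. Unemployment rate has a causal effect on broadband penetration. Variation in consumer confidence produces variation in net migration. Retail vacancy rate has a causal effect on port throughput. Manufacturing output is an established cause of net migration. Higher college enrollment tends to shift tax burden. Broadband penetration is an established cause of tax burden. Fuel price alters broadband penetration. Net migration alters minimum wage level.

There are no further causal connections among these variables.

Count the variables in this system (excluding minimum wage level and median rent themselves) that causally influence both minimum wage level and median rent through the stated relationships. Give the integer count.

The common causes are: consumer confidence (to minimum wage level via consumer confidence → net migration → minimum wage level; to median rent via consumer confidence → broadband penetration → tax burden → median rent); fuel price (to minimum wage level via fuel price → port throughput → manufacturing output → net migration → minimum wage level; to median rent via fuel price → broadband penetration → tax burden → median rent); retail vacancy rate (to minimum wage level via retail vacancy rate → port throughput → manufacturing output → net migration → minimum wage level; to median rent via retail vacancy rate → tax burden → median rent); unemployment rate (to minimum wage level via unemployment rate → manufacturing output → net migration → minimum wage level; to median rent via unemployment rate → broadband penetration → tax burden → median rent).
Every other variable lacks a causal path to at least one of minimum wage level and median rent.

4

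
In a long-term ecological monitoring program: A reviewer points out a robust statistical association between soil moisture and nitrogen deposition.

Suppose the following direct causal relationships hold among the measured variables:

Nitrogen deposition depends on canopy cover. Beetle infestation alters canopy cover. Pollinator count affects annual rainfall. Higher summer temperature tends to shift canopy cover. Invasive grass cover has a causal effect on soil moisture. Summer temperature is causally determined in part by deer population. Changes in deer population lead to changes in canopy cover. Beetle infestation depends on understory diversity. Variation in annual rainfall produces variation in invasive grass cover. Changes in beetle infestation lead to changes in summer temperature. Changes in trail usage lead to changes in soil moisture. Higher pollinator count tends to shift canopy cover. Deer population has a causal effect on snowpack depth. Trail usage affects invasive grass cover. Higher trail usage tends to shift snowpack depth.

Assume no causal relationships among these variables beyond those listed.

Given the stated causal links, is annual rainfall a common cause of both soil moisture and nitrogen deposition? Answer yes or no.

no

Annual rainfall has no stated causal path to nitrogen deposition. A confounder must cause both variables, so annual rainfall does not qualify.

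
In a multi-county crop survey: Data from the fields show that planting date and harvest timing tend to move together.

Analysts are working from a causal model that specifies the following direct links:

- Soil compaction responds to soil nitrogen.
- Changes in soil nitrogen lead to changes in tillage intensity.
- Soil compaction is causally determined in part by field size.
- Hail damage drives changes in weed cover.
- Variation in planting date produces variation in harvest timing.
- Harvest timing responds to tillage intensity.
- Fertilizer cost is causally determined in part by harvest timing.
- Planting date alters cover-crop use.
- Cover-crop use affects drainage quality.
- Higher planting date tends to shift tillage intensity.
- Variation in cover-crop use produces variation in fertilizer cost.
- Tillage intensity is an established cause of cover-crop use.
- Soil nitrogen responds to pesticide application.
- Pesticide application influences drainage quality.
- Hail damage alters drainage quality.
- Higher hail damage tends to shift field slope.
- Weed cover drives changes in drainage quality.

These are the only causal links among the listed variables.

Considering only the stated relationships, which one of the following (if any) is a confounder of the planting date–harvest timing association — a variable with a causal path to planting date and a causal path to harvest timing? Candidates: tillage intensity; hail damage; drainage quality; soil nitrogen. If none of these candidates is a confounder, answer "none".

none

None of the listed candidates has causal paths to both planting date and harvest timing in the stated relationships, so none is a common cause.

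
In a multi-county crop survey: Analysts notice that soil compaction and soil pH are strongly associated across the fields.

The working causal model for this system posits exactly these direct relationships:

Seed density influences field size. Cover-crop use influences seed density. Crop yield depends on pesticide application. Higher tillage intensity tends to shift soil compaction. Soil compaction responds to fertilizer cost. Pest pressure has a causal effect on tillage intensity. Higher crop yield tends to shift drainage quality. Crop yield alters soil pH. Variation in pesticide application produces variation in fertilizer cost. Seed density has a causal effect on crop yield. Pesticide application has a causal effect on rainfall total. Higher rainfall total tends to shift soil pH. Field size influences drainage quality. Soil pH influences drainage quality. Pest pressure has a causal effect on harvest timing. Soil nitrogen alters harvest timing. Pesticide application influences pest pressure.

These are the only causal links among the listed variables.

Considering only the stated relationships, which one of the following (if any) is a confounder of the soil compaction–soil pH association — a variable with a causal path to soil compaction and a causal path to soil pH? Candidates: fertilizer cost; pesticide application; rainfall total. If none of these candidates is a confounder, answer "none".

pesticide application

Pesticide application causes soil compaction (pesticide application → fertilizer cost → soil compaction) and also causes soil pH (pesticide application → rainfall total → soil pH); it is a common cause of both.
Each of the other candidates lacks a causal path to at least one of soil compaction and soil pH, so they do not confound the relationship.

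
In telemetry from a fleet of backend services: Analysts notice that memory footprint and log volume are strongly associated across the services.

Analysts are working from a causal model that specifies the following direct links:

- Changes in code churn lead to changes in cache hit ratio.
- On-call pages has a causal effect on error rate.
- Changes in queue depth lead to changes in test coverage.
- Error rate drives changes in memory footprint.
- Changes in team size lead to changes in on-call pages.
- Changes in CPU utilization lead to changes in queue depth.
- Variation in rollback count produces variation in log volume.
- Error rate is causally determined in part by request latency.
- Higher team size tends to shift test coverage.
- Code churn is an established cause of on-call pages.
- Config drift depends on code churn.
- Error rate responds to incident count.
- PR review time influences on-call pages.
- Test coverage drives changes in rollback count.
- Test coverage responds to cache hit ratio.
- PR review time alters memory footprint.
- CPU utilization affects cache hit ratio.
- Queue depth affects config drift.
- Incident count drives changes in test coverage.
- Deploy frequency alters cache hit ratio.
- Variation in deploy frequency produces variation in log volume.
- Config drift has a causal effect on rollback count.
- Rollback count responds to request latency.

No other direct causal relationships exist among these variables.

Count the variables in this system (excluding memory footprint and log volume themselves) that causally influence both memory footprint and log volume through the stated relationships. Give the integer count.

4

The common causes are: code churn (to memory footprint via code churn → on-call pages → error rate → memory footprint; to log volume via code churn → config drift → rollback count → log volume); incident count (to memory footprint via incident count → error rate → memory footprint; to log volume via incident count → test coverage → rollback count → log volume); request latency (to memory footprint via request latency → error rate → memory footprint; to log volume via request latency → rollback count → log volume); team size (to memory footprint via team size → on-call pages → error rate → memory footprint; to log volume via team size → test coverage → rollback count → log volume).
Every other variable lacks a causal path to at least one of memory footprint and log volume.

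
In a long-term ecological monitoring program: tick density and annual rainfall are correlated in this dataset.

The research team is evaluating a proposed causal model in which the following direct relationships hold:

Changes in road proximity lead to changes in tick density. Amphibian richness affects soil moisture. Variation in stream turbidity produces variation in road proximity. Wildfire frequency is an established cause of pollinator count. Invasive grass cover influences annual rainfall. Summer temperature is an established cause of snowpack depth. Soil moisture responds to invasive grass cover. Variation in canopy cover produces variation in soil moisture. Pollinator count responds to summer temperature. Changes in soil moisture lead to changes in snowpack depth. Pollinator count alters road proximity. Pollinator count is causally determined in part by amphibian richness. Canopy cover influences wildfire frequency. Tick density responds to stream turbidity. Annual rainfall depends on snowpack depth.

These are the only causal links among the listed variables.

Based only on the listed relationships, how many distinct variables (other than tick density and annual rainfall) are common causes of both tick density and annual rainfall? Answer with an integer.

The common causes are: amphibian richness (to tick density via amphibian richness → pollinator count → road proximity → tick density; to annual rainfall via amphibian richness → soil moisture → snowpack depth → annual rainfall); canopy cover (to tick density via canopy cover → wildfire frequency → pollinator count → road proximity → tick density; to annual rainfall via canopy cover → soil moisture → snowpack depth → annual rainfall); summer temperature (to tick density via summer temperature → pollinator count → road proximity → tick density; to annual rainfall via summer temperature → snowpack depth → annual rainfall).
Every other variable lacks a causal path to at least one of tick density and annual rainfall.

3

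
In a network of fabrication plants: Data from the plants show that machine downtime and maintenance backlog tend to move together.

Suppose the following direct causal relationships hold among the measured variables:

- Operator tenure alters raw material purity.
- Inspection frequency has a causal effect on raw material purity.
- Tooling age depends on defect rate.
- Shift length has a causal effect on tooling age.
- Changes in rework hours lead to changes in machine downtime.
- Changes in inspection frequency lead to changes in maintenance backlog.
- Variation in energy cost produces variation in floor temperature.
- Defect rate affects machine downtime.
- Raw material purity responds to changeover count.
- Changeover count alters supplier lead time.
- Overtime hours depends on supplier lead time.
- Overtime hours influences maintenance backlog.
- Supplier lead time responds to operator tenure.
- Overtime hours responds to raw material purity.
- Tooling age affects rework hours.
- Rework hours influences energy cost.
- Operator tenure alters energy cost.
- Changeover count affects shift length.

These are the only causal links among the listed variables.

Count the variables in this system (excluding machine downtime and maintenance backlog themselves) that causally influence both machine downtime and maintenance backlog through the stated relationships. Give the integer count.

The common causes are: changeover count (to machine downtime via changeover count → shift length → tooling age → rework hours → machine downtime; to maintenance backlog via changeover count → raw material purity → overtime hours → maintenance backlog).
Every other variable lacks a causal path to at least one of machine downtime and maintenance backlog.

1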